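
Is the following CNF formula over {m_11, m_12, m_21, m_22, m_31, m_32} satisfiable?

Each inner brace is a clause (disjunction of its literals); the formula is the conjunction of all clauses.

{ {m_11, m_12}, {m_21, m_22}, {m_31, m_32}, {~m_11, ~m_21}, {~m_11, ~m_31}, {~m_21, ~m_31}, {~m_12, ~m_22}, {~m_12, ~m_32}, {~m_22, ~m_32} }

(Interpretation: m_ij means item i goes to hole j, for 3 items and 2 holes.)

Suppose m_11 = 1.
The clause (~m_21) is unit, so m_21 = 0.
The clause (m_22) is unit, so m_22 = 1.
The clause (~m_31) is unit, so m_31 = 0.
The clause (m_32) is unit, so m_32 = 1.
That conflicts with the unit clause (~m_32).
That branch fails; take m_11 = 0 instead.
The clause (m_12) is unit, so m_12 = 1.
The clause (~m_22) is unit, so m_22 = 0.
The clause (m_21) is unit, so m_21 = 1.
The clause (~m_31) is unit, so m_31 = 0.
The clause (m_32) is unit, so m_32 = 1.
That conflicts with the unit clause (~m_32).
Neither m_11 = 1 nor m_11 = 0 works.
No assignment satisfies every clause.

Unsatisfiable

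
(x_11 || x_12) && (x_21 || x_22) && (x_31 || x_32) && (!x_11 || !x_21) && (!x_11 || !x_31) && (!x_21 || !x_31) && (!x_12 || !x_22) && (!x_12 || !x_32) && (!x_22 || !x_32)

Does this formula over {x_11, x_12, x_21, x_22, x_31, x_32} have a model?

Suppose x_11 = true.
From the singleton clause (!x_21), x_21 = false.
From the singleton clause (x_22), x_22 = true.
From the singleton clause (!x_31), x_31 = false.
From the singleton clause (x_32), x_32 = true.
But (!x_32) is also a unit clause — contradiction.
So x_11 must be the other value — set x_11 = false.
From the singleton clause (x_12), x_12 = true.
From the singleton clause (!x_22), x_22 = false.
From the singleton clause (x_21), x_21 = true.
From the singleton clause (!x_31), x_31 = false.
From the singleton clause (x_32), x_32 = true.
But (!x_32) is also a unit clause — contradiction.
Neither x_11 = true nor x_11 = false works.
No assignment satisfies every clause.

No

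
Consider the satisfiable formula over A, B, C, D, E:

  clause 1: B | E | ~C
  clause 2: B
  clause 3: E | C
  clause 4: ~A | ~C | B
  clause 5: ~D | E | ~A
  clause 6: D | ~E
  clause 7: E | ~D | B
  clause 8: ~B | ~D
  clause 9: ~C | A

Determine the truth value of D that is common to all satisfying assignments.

Suppose D = 1.
Unit clause (B) forces B = 1.
But (~B) is also a unit clause — contradiction.
So every satisfying assignment has D = False.

False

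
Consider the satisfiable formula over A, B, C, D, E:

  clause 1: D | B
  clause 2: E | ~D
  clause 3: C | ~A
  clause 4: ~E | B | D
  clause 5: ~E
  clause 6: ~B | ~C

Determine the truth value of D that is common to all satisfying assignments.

Suppose D = 1.
Unit clause (E) forces E = 1.
Now (~E) is unsatisfied and unit — conflict.
So every satisfying assignment has D = False.

False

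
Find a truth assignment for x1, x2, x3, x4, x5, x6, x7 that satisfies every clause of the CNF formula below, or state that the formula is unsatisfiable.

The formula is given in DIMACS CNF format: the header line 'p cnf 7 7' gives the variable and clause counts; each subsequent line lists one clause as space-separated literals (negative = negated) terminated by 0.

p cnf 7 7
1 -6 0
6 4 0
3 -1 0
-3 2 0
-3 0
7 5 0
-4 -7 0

From the singleton clause (¬x3), x3 = False.
From the singleton clause (¬x1), x1 = False.
From the singleton clause (¬x6), x6 = False.
From the singleton clause (x4), x4 = True.
From the singleton clause (¬x7), x7 = False.
From the singleton clause (x5), x5 = True.
Every clause is now satisfied; x2 is unconstrained.

x1: False, x2: True, x3: False, x4: True, x5: True, x6: False, x7: False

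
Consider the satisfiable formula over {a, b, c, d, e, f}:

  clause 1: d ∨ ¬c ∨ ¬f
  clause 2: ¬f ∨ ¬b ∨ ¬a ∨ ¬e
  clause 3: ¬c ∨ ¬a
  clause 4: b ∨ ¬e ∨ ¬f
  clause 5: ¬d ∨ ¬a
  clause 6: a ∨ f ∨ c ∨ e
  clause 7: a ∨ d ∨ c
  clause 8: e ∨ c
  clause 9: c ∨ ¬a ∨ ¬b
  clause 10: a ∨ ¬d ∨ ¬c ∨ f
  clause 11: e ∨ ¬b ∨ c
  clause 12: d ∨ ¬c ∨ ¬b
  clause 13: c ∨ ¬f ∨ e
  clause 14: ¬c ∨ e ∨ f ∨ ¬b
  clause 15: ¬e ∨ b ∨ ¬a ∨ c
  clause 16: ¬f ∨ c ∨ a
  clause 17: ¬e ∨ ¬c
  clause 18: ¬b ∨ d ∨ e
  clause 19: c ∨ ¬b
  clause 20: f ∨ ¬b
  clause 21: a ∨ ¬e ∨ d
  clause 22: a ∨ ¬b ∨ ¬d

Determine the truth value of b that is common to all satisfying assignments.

False

Suppose b = True.
From the singleton clause (c), c = True.
From the singleton clause (¬a), a = False.
From the singleton clause (d), d = True.
But (¬d) is also a unit clause — contradiction.
So every satisfying assignment has b = False.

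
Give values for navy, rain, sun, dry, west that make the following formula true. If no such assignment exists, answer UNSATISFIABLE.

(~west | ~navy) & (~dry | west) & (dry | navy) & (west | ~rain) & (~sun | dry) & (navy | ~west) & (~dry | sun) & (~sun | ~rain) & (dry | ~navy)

Case west = 0:
Unit clause (~dry) forces dry = 0.
Unit clause (navy) forces navy = 1.
That conflicts with the unit clause (~navy).
So west must be the other value — set west = 1.
Unit clause (~navy) forces navy = 0.
That conflicts with the unit clause (navy).
Both values of west lead to a conflict.

UNSATISFIABLE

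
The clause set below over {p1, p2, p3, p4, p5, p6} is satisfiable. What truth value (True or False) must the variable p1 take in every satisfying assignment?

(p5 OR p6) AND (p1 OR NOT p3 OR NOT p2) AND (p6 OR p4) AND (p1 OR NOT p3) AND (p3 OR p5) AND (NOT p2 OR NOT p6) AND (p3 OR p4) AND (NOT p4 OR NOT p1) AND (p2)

Suppose p1 = true.
The clause (NOT p4) is unit, so p4 = false.
The clause (p6) is unit, so p6 = true.
The clause (NOT p2) is unit, so p2 = false.
Now (p2) is unsatisfied and unit — conflict.
So every satisfying assignment has p1 = False.

False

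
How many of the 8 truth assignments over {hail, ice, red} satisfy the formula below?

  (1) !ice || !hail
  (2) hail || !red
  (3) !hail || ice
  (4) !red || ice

There are 2^3 = 8 truth assignments over (hail, ice, red).
Check each against the 4 clauses (columns in the order hail, ice, red):
  F F F  ✓ satisfies all
  F F T  ✗ fails (hail || !red)
  F T F  ✓ satisfies all
  F T T  ✗ fails (hail || !red)
  T F F  ✗ fails (!hail || ice)
  T F T  ✗ fails (!hail || ice)
  T T F  ✗ fails (!ice || !hail)
  T T T  ✗ fails (!ice || !hail)
2 of the 8 rows are models.

2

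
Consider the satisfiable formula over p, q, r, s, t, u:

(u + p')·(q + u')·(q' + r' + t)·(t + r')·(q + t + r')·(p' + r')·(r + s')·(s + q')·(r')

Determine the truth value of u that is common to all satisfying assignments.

Suppose u = 1.
(q) alone gives q = 1.
(s) alone gives s = 1.
(r) alone gives r = 1.
That conflicts with the unit clause (r').
So every satisfying assignment has u = False.

False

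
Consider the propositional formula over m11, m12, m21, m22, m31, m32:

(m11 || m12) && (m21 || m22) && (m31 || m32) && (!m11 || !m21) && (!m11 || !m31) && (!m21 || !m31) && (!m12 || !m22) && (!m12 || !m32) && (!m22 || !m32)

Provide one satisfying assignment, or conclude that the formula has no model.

UNSATISFIABLE

Try m11 = true.
The clause (!m21) is unit, so m21 = false.
The clause (m22) is unit, so m22 = true.
The clause (!m31) is unit, so m31 = false.
The clause (m32) is unit, so m32 = true.
That conflicts with the unit clause (!m32).
Undo m11 and try m11 = false.
The clause (m12) is unit, so m12 = true.
The clause (!m22) is unit, so m22 = false.
The clause (m21) is unit, so m21 = true.
The clause (!m31) is unit, so m31 = false.
The clause (m32) is unit, so m32 = true.
That conflicts with the unit clause (!m32).
Neither m11 = true nor m11 = false works.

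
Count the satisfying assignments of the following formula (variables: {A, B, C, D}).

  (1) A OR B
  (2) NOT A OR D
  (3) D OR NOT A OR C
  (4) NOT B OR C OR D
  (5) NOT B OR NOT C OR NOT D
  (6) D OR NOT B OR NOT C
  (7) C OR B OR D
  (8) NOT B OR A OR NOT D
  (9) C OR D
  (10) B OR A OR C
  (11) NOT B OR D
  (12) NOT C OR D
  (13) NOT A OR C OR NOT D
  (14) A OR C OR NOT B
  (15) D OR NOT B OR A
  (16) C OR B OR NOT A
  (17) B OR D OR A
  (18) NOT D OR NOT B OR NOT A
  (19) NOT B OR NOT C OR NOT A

There are 2^4 = 16 truth assignments over (A, B, C, D).
Split on B. With B = true, the clauses containing B are satisfied and NOT B drops from the rest; 0 of the 2^3 = 8 assignments to the other variables satisfy what remains.
With B = false, by the same count on the reduced clause set, 1 assignment works.
(One model: A=T, B=F, C=T, D=T.)
Total: 0 + 1 = 1.

1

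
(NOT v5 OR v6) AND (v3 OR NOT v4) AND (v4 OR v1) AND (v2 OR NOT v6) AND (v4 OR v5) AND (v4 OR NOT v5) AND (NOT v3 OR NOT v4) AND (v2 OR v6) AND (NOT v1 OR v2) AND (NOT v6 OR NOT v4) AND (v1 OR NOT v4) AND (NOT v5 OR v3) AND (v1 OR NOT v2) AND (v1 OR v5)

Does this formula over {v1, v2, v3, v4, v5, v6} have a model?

Branch on v5: set v5 = false.
(v4) alone gives v4 = true.
(v3) alone gives v3 = true.
Now (NOT v3) is unsatisfied and unit — conflict.
Backtrack on v5: now try v5 = true.
(v6) alone gives v6 = true.
(v2) alone gives v2 = true.
(v4) alone gives v4 = true.
Now (NOT v4) is unsatisfied and unit — conflict.
Either choice for v5 ends in contradiction.
No assignment satisfies every clause.

Unsatisfiable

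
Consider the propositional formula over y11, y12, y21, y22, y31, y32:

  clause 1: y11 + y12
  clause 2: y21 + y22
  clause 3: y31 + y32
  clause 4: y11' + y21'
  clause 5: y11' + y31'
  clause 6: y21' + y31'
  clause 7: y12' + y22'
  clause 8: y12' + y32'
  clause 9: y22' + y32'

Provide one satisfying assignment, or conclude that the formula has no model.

UNSATISFIABLE

Case y11 = 1:
From the singleton clause (y21'), y21 = 0.
From the singleton clause (y22), y22 = 1.
From the singleton clause (y31'), y31 = 0.
From the singleton clause (y32), y32 = 1.
Now (y32') is unsatisfied and unit — conflict.
Backtrack on y11: now try y11 = 0.
From the singleton clause (y12), y12 = 1.
From the singleton clause (y22'), y22 = 0.
From the singleton clause (y21), y21 = 1.
From the singleton clause (y31'), y31 = 0.
From the singleton clause (y32), y32 = 1.
Now (y32') is unsatisfied and unit — conflict.
Either choice for y11 ends in contradiction.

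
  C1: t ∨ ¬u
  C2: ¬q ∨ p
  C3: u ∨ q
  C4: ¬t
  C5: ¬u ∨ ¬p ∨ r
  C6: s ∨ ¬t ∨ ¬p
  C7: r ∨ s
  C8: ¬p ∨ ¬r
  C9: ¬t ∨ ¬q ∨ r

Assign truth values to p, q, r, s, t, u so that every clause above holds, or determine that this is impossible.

p ↦ True, q ↦ True, r ↦ False, s ↦ True, t ↦ False, u ↦ False

The clause (¬t) is unit, so t = False.
The clause (¬u) is unit, so u = False.
The clause (q) is unit, so q = True.
The clause (p) is unit, so p = True.
The clause (¬r) is unit, so r = False.
The clause (s) is unit, so s = True.
Every clause now holds.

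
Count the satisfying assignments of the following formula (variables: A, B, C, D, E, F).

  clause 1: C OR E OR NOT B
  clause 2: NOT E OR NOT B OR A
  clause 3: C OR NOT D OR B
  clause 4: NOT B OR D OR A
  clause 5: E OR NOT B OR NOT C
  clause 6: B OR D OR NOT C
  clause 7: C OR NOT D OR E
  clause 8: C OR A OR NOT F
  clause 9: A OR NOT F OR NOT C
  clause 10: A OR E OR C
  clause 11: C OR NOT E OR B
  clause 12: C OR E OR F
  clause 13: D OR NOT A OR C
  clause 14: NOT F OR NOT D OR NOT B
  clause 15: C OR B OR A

There are 2^6 = 64 truth assignments over (A, B, C, D, E, F).
Split on A. With A = true, the clauses containing A are satisfied and NOT A drops from the rest; 8 of the 2^5 = 32 assignments to the other variables satisfy what remains.
With A = false, by the same count on the reduced clause set, 2 assignments work.
(One model: A=F, B=F, C=T, D=T, E=F, F=F.)
Total: 8 + 2 = 10.

10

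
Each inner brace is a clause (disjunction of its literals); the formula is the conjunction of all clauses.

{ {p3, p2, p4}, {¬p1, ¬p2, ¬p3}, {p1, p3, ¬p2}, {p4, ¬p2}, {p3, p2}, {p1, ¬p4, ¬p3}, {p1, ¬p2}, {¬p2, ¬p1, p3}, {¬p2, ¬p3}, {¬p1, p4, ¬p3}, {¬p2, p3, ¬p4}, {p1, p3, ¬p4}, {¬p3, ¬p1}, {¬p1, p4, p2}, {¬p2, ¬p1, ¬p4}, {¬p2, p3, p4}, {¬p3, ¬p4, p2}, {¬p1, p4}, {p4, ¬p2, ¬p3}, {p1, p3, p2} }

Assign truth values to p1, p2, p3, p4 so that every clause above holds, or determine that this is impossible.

p1 ↦ False, p2 ↦ False, p3 ↦ True, p4 ↦ False

Suppose p4 = False.
The clause (¬p2) is unit, so p2 = False.
The clause (p3) is unit, so p3 = True.
The clause (¬p1) is unit, so p1 = False.
Every clause now holds.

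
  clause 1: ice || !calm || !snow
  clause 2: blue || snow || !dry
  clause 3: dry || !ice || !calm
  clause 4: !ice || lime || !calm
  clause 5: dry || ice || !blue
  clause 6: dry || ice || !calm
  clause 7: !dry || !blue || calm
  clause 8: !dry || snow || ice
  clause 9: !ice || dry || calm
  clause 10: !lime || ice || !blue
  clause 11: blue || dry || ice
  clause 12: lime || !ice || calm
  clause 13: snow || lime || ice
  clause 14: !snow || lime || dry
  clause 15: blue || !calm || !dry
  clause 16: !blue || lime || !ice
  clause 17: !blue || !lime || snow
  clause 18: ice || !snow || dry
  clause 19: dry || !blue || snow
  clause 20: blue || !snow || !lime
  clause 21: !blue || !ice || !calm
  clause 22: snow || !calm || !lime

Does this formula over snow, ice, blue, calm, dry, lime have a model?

Satisfiable

Branch on ice: set ice = false.
Branch on calm: set calm = false.
Branch on dry: set dry = true.
Unit clause (!blue) forces blue = false.
Unit clause (snow) forces snow = true.
Unit clause (!lime) forces lime = false.
All clauses are satisfied.
A satisfying assignment: snow=true; ice=false; blue=false; calm=false; dry=true; lime=false.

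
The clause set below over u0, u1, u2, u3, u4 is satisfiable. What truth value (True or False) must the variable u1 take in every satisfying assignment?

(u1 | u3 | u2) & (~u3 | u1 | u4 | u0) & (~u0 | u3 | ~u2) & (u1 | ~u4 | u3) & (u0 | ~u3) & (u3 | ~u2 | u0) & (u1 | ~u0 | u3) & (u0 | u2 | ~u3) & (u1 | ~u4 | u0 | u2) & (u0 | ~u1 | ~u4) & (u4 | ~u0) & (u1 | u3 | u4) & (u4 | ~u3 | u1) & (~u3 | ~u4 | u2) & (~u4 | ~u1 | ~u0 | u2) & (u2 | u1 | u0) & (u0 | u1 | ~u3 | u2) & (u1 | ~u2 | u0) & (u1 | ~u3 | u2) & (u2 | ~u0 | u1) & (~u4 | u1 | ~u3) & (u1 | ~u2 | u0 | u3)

Suppose u1 = 0.
Case u3 = 1:
The clause (u0) is unit, so u0 = 1.
The clause (u4) is unit, so u4 = 1.
But (~u4) is also a unit clause — contradiction.
Undo u3 and try u3 = 0.
The clause (u2) is unit, so u2 = 1.
The clause (~u0) is unit, so u0 = 0.
But (u0) is also a unit clause — contradiction.
Both values of u3 lead to a conflict.
So every satisfying assignment has u1 = True.

True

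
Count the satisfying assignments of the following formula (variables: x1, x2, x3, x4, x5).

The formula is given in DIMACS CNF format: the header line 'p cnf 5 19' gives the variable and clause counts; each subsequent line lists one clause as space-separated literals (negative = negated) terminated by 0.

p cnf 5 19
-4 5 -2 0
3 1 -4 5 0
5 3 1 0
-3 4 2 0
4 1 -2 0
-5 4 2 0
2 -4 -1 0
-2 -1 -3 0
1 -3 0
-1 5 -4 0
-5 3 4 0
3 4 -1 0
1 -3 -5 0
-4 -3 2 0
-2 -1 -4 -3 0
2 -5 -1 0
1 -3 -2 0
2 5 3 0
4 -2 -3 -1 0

3

There are 2^5 = 32 truth assignments over (x1, x2, x3, x4, x5).
Split on x1. With x1 = True, the clauses containing x1 are satisfied and ¬x1 drops from the rest; 1 of the 2^4 = 16 assignments to the other variables satisfy what remains.
With x1 = False, by the same count on the reduced clause set, 2 assignments work.
(One model: x1=F, x2=F, x3=F, x4=T, x5=T.)
Total: 1 + 2 = 3.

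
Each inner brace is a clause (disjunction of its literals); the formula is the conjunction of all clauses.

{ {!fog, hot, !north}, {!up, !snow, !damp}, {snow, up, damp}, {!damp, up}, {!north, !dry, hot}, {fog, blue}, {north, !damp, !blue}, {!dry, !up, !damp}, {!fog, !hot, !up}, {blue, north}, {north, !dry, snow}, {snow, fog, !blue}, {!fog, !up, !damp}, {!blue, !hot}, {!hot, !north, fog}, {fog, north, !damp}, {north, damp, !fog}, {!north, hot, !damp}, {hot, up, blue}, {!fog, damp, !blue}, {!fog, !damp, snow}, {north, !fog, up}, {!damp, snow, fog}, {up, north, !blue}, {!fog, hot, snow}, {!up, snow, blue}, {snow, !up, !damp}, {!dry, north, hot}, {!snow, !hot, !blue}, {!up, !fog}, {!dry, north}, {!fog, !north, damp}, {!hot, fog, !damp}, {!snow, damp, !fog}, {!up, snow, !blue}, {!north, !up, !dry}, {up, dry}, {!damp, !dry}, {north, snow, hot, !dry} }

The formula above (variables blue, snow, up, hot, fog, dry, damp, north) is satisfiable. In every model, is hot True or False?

Suppose hot = true.
Unit clause (!blue) forces blue = false.
Unit clause (fog) forces fog = true.
Unit clause (!up) forces up = false.
Unit clause (!damp) forces damp = false.
Unit clause (snow) forces snow = true.
That conflicts with the unit clause (!snow).
So every satisfying assignment has hot = False.

False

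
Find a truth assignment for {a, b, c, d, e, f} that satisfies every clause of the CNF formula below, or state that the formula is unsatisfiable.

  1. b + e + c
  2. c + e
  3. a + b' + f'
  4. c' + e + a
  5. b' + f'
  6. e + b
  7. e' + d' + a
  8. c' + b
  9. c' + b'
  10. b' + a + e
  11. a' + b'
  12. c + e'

UNSATISFIABLE

Suppose c = 1.
From the singleton clause (b), b = 1.
Now (b') is unsatisfied and unit — conflict.
Backtrack on c: now try c = 0.
From the singleton clause (e), e = 1.
Now (e') is unsatisfied and unit — conflict.
Both values of c lead to a conflict.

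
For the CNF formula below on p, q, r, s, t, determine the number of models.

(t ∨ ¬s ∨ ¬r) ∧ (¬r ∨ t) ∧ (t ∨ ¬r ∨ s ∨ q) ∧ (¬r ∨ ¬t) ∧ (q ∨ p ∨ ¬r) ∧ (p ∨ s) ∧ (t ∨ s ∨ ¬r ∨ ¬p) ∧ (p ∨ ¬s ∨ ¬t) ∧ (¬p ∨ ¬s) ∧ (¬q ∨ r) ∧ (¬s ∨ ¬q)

There are 2^5 = 32 truth assignments over (p, q, r, s, t).
Split on p. With p = True, the clauses containing p are satisfied and ¬p drops from the rest; 2 of the 2^4 = 16 assignments to the other variables satisfy what remains.
With p = False, by the same count on the reduced clause set, 1 assignment works.
(One model: p=F, q=F, r=F, s=T, t=F.)
Total: 2 + 1 = 3.

3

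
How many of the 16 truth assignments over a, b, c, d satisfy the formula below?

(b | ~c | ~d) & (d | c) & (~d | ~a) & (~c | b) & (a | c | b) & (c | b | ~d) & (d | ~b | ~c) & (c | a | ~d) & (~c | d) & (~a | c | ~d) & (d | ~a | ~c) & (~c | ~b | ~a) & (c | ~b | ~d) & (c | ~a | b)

There are 2^4 = 16 truth assignments over (a, b, c, d).
Split on b. With b = 1, the clauses containing b are satisfied and ~b drops from the rest; 1 of the 2^3 = 8 assignments to the other variables satisfy what remains.
With b = 0, by the same count on the reduced clause set, 0 assignments work.
(One model: a=F, b=T, c=T, d=T.)
Total: 1 + 0 = 1.

1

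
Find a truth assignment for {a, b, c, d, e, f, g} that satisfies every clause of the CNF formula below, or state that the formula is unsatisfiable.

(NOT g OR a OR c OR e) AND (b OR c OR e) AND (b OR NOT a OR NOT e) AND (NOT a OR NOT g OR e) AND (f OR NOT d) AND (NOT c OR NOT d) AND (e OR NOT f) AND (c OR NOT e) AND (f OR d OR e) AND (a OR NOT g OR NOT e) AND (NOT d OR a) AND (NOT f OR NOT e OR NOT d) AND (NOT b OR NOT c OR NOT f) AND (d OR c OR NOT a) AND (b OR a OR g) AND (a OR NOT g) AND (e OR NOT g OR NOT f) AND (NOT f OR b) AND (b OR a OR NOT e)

a=true, b=true, c=true, d=false, e=true, f=false, g=true

Suppose f = false.
(NOT d) alone gives d = false.
(e) alone gives e = true.
(c) alone gives c = true.
Suppose b = true.
Suppose a = true.
Every clause is now satisfied; g is unconstrained.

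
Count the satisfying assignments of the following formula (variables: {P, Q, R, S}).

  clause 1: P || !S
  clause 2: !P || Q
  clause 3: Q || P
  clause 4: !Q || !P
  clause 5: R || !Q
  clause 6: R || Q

There are 2^4 = 16 truth assignments over (P, Q, R, S).
Check each against the 6 clauses (columns in the order P, Q, R, S):
  F F F F  ✗ fails (Q || P)
  F F F T  ✗ fails (P || !S)
  F F T F  ✗ fails (Q || P)
  F F T T  ✗ fails (P || !S)
  F T F F  ✗ fails (R || !Q)
  F T F T  ✗ fails (P || !S)
  F T T F  ✓ satisfies all
  F T T T  ✗ fails (P || !S)
  T F F F  ✗ fails (!P || Q)
  T F F T  ✗ fails (!P || Q)
  T F T F  ✗ fails (!P || Q)
  T F T T  ✗ fails (!P || Q)
  T T F F  ✗ fails (!Q || !P)
  T T F T  ✗ fails (!Q || !P)
  T T T F  ✗ fails (!Q || !P)
  T T T T  ✗ fails (!Q || !P)
1 of the 16 rows is a model.

1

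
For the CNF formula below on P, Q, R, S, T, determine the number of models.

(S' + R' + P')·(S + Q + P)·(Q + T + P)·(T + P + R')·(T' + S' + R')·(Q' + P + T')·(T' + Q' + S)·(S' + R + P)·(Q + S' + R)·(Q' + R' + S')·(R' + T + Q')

8

There are 2^5 = 32 truth assignments over (P, Q, R, S, T).
Split on R. With R = 1, the clauses containing R are satisfied and R' drops from the rest; 2 of the 2^4 = 16 assignments to the other variables satisfy what remains.
With R = 0, by the same count on the reduced clause set, 6 assignments work.
(One model: P=F, Q=T, R=F, S=F, T=F.)
Total: 2 + 6 = 8.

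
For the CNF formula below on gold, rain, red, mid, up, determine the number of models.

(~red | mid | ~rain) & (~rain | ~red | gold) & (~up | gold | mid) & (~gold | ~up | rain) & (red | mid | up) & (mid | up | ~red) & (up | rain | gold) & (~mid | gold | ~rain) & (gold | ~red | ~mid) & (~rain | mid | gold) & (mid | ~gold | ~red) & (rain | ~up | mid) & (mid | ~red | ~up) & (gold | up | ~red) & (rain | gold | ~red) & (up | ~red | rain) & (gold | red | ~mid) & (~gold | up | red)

4

There are 2^5 = 32 truth assignments over (gold, rain, red, mid, up).
Split on mid. With mid = 1, the clauses containing mid are satisfied and ~mid drops from the rest; 3 of the 2^4 = 16 assignments to the other variables satisfy what remains.
With mid = 0, by the same count on the reduced clause set, 1 assignment works.
Total: 3 + 1 = 4.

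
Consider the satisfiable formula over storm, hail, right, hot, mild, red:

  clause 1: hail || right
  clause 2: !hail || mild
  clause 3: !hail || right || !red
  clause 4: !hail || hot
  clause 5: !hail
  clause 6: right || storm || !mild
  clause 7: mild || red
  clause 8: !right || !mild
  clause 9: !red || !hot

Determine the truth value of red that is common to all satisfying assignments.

True

Suppose red = false.
(!hail) alone gives hail = false.
(right) alone gives right = true.
(mild) alone gives mild = true.
But (!mild) is also a unit clause — contradiction.
So every satisfying assignment has red = True.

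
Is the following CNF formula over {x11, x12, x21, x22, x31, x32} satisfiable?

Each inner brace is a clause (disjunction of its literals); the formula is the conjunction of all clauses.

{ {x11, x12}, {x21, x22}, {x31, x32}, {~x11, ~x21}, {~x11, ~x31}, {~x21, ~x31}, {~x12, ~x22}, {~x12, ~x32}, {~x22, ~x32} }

Branch on x11: set x11 = 1.
(~x21) alone gives x21 = 0.
(x22) alone gives x22 = 1.
(~x31) alone gives x31 = 0.
(x32) alone gives x32 = 1.
That conflicts with the unit clause (~x32).
Undo x11 and try x11 = 0.
(x12) alone gives x12 = 1.
(~x22) alone gives x22 = 0.
(x21) alone gives x21 = 1.
(~x31) alone gives x31 = 0.
(x32) alone gives x32 = 1.
That conflicts with the unit clause (~x32).
Either choice for x11 ends in contradiction.
No assignment satisfies every clause.

No, unsatisfiable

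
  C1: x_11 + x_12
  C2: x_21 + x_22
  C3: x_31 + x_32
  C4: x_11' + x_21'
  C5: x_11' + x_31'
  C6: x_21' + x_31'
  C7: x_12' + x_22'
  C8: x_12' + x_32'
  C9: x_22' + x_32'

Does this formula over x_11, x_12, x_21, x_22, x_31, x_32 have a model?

Case x_11 = 1:
From the singleton clause (x_21'), x_21 = 0.
From the singleton clause (x_22), x_22 = 1.
From the singleton clause (x_31'), x_31 = 0.
From the singleton clause (x_32), x_32 = 1.
But (x_32') is also a unit clause — contradiction.
Undo x_11 and try x_11 = 0.
From the singleton clause (x_12), x_12 = 1.
From the singleton clause (x_22'), x_22 = 0.
From the singleton clause (x_21), x_21 = 1.
From the singleton clause (x_31'), x_31 = 0.
From the singleton clause (x_32), x_32 = 1.
But (x_32') is also a unit clause — contradiction.
Both values of x_11 lead to a conflict.
No assignment satisfies every clause.

Unsatisfiable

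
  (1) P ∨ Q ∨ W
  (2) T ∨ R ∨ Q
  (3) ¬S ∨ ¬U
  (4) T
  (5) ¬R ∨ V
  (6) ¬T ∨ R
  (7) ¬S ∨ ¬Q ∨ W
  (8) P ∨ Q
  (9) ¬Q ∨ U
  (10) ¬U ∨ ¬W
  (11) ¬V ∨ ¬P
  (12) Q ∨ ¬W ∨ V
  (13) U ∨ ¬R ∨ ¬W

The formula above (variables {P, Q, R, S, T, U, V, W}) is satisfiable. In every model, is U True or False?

Suppose U = False.
From the singleton clause (T), T = True.
From the singleton clause (R), R = True.
From the singleton clause (V), V = True.
From the singleton clause (¬Q), Q = False.
From the singleton clause (P), P = True.
Now (¬P) is unsatisfied and unit — conflict.
So every satisfying assignment has U = True.

True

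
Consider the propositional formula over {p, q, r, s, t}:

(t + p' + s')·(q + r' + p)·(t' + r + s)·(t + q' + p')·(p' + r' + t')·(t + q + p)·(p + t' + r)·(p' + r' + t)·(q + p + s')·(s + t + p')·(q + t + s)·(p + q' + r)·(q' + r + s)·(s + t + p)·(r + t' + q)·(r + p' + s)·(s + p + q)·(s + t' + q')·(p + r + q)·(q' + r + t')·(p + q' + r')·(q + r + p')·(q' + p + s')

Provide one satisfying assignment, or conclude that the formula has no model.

Branch on t: set t = 1.
Branch on r: set r = 1.
(p') alone gives p = 0.
(q) alone gives q = 1.
Now (q') is unsatisfied and unit — conflict.
So r must be the other value — set r = 0.
(s) alone gives s = 1.
(p) alone gives p = 1.
(q) alone gives q = 1.
Now (q') is unsatisfied and unit — conflict.
Either choice for r ends in contradiction.
So t must be the other value — set t = 0.
Branch on p: set p = 0.
(q) alone gives q = 1.
(r) alone gives r = 1.
Now (r') is unsatisfied and unit — conflict.
So p must be the other value — set p = 1.
(s') alone gives s = 0.
Now (s) is unsatisfied and unit — conflict.
Either choice for p ends in contradiction.
Either choice for t ends in contradiction.

UNSATISFIABLE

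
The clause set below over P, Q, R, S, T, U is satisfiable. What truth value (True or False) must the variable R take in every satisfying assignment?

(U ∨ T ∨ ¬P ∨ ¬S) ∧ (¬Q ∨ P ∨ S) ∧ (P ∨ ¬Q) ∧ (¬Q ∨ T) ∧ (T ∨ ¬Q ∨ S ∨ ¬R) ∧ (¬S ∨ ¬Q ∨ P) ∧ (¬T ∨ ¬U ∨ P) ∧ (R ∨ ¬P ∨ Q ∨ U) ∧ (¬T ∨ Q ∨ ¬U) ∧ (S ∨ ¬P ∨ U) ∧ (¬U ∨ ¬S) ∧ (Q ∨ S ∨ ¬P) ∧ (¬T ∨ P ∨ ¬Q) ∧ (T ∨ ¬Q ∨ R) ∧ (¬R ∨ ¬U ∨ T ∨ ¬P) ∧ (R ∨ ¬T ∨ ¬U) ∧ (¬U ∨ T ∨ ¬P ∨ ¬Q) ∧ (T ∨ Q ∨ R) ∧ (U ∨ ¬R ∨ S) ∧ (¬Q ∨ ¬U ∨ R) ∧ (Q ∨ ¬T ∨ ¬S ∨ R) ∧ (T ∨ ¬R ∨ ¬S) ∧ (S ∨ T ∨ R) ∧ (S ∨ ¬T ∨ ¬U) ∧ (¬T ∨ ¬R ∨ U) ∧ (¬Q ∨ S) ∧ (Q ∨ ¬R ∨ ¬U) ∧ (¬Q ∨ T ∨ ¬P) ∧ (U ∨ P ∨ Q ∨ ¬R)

False

Suppose R = True.
Branch on P: set P = True.
Branch on Q: set Q = False.
The clause (S) is unit, so S = True.
The clause (¬U) is unit, so U = False.
The clause (T) is unit, so T = True.
That conflicts with the unit clause (¬T).
Undo Q and try Q = True.
The clause (T) is unit, so T = True.
The clause (U) is unit, so U = True.
The clause (¬S) is unit, so S = False.
That conflicts with the unit clause (S).
Both values of Q lead to a conflict.
Undo P and try P = False.
The clause (¬Q) is unit, so Q = False.
The clause (¬U) is unit, so U = False.
That conflicts with the unit clause (U).
Both values of P lead to a conflict.
So every satisfying assignment has R = False.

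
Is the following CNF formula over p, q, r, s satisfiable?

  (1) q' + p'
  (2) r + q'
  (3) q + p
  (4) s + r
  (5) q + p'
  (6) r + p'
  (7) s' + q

Suppose q = 1.
Unit clause (p') forces p = 0.
Unit clause (r) forces r = 1.
Every clause is now satisfied; s is unconstrained.
A satisfying assignment: p=0, q=1, r=1, s=0.

Yes, satisfiable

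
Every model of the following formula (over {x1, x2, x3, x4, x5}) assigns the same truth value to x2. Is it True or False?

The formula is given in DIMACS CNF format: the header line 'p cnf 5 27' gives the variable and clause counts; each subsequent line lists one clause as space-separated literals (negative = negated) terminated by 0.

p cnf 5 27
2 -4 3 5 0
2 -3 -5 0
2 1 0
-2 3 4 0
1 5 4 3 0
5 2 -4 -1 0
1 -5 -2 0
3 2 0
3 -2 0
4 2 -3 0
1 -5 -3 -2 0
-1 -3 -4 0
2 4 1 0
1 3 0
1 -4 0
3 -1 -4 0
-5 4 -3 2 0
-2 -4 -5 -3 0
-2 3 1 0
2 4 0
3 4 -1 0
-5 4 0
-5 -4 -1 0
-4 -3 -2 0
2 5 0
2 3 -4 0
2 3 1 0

True

Suppose x2 = False.
The clause (x1) is unit, so x1 = True.
The clause (x3) is unit, so x3 = True.
The clause (¬x5) is unit, so x5 = False.
That conflicts with the unit clause (x5).
So every satisfying assignment has x2 = True.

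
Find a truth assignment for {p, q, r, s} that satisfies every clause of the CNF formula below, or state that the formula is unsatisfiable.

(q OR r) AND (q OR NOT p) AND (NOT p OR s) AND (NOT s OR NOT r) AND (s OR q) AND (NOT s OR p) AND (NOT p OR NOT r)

Case q = true:
Case p = false:
The clause (NOT s) is unit, so s = false.
Every clause is now satisfied; r is unconstrained.

p ↦ false,  q ↦ true,  r ↦ false,  s ↦ false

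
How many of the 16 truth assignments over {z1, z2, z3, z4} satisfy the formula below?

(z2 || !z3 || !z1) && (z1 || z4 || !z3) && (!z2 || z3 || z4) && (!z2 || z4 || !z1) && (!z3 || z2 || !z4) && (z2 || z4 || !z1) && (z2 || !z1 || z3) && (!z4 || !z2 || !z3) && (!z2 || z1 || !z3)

There are 2^4 = 16 truth assignments over (z1, z2, z3, z4).
Check each against the 9 clauses (columns in the order z1, z2, z3, z4):
  F F F F  ✓ satisfies all
  F F F T  ✓ satisfies all
  F F T F  ✗ fails (z1 || z4 || !z3)
  F F T T  ✗ fails (!z3 || z2 || !z4)
  F T F F  ✗ fails (!z2 || z3 || z4)
  F T F T  ✓ satisfies all
  F T T F  ✗ fails (z1 || z4 || !z3)
  F T T T  ✗ fails (!z4 || !z2 || !z3)
  T F F F  ✗ fails (z2 || z4 || !z1)
  T F F T  ✗ fails (z2 || !z1 || z3)
  T F T F  ✗ fails (z2 || !z3 || !z1)
  T F T T  ✗ fails (z2 || !z3 || !z1)
  T T F F  ✗ fails (!z2 || z3 || z4)
  T T F T  ✓ satisfies all
  T T T F  ✗ fails (!z2 || z4 || !z1)
  T T T T  ✗ fails (!z4 || !z2 || !z3)
4 of the 16 rows are models.

4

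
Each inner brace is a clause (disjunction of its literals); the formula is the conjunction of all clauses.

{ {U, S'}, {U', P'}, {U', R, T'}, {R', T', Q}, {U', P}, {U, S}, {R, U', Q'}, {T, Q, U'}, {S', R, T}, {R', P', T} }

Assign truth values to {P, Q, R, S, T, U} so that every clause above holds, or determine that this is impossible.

Branch on U: set U = 1.
From the singleton clause (P'), P = 0.
That conflicts with the unit clause (P).
So U must be the other value — set U = 0.
From the singleton clause (S'), S = 0.
That conflicts with the unit clause (S).
Neither U = 1 nor U = 0 works.

UNSATISFIABLE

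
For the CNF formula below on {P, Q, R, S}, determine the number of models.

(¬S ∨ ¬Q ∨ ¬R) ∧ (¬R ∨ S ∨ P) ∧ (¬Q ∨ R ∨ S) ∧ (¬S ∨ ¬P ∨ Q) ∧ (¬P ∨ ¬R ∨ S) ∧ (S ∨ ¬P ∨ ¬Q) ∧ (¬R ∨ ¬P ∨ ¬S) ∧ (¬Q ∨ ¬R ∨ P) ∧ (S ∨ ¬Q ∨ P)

There are 2^4 = 16 truth assignments over (P, Q, R, S).
Check each against the 9 clauses (columns in the order P, Q, R, S):
  F F F F  ✓ satisfies all
  F F F T  ✓ satisfies all
  F F T F  ✗ fails (¬R ∨ S ∨ P)
  F F T T  ✓ satisfies all
  F T F F  ✗ fails (¬Q ∨ R ∨ S)
  F T F T  ✓ satisfies all
  F T T F  ✗ fails (¬R ∨ S ∨ P)
  F T T T  ✗ fails (¬S ∨ ¬Q ∨ ¬R)
  T F F F  ✓ satisfies all
  T F F T  ✗ fails (¬S ∨ ¬P ∨ Q)
  T F T F  ✗ fails (¬P ∨ ¬R ∨ S)
  T F T T  ✗ fails (¬S ∨ ¬P ∨ Q)
  T T F F  ✗ fails (¬Q ∨ R ∨ S)
  T T F T  ✓ satisfies all
  T T T F  ✗ fails (¬P ∨ ¬R ∨ S)
  T T T T  ✗ fails (¬S ∨ ¬Q ∨ ¬R)
6 of the 16 rows are models.

6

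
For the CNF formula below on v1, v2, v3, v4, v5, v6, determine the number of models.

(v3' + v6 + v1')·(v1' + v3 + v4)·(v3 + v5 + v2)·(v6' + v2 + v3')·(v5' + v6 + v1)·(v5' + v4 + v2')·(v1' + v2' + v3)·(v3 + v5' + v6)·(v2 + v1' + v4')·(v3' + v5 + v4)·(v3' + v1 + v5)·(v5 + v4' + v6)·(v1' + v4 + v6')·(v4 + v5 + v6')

8

There are 2^6 = 64 truth assignments over (v1, v2, v3, v4, v5, v6).
Split on v5. With v5 = 1, the clauses containing v5 are satisfied and v5' drops from the rest; 5 of the 2^5 = 32 assignments to the other variables satisfy what remains.
With v5 = 0, by the same count on the reduced clause set, 3 assignments work.
Total: 5 + 3 = 8.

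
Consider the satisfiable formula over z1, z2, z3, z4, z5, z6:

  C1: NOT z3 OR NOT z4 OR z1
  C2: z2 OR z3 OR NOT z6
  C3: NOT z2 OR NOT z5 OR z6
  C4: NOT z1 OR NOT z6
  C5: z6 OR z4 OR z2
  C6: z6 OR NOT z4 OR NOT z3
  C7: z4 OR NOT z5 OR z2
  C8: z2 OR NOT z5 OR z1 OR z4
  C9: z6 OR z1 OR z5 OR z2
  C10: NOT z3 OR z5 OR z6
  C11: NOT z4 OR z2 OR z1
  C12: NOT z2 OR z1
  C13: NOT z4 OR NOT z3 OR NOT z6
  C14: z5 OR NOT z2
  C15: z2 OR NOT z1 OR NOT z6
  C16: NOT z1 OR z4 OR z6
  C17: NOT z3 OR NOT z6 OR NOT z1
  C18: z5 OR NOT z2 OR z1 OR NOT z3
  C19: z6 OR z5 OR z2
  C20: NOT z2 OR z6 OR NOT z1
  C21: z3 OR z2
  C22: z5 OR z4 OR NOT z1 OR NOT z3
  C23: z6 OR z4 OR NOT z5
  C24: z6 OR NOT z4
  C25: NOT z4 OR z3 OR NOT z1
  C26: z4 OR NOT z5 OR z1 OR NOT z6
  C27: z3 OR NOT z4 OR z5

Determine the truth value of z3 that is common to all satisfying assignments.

True

Suppose z3 = false.
From the singleton clause (z2), z2 = true.
From the singleton clause (z1), z1 = true.
From the singleton clause (NOT z6), z6 = false.
But (z6) is also a unit clause — contradiction.
So every satisfying assignment has z3 = True.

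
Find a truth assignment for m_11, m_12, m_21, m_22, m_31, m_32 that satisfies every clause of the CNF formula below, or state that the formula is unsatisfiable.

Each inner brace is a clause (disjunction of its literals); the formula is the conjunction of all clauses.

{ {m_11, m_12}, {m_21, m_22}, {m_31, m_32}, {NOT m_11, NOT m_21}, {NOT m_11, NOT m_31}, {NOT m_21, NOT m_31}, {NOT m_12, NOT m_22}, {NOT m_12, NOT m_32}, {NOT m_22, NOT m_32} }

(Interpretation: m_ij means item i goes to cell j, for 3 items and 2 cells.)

Case m_11 = true:
(NOT m_21) alone gives m_21 = false.
(m_22) alone gives m_22 = true.
(NOT m_31) alone gives m_31 = false.
(m_32) alone gives m_32 = true.
Now (NOT m_32) is unsatisfied and unit — conflict.
Backtrack on m_11: now try m_11 = false.
(m_12) alone gives m_12 = true.
(NOT m_22) alone gives m_22 = false.
(m_21) alone gives m_21 = true.
(NOT m_31) alone gives m_31 = false.
(m_32) alone gives m_32 = true.
Now (NOT m_32) is unsatisfied and unit — conflict.
Both values of m_11 lead to a conflict.

UNSATISFIABLE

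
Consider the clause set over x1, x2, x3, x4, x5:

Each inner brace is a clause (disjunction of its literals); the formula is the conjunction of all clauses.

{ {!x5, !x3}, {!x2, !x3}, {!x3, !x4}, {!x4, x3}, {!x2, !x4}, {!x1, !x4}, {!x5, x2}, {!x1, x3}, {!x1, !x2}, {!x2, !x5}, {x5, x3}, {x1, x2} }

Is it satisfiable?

Yes, satisfiable

Try x5 = false.
(x3) alone gives x3 = true.
(!x2) alone gives x2 = false.
(!x4) alone gives x4 = false.
(x1) alone gives x1 = true.
Every clause now holds.
A satisfying assignment: x1: true,  x2: false,  x3: true,  x4: false,  x5: false.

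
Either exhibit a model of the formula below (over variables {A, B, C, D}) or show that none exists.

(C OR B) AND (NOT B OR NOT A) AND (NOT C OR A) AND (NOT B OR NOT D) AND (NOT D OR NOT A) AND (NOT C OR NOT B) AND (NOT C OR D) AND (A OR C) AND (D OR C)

UNSATISFIABLE

Case C = true:
Unit clause (A) forces A = true.
Unit clause (NOT B) forces B = false.
Unit clause (NOT D) forces D = false.
Now (D) is unsatisfied and unit — conflict.
So C must be the other value — set C = false.
Unit clause (B) forces B = true.
Unit clause (NOT A) forces A = false.
Now (A) is unsatisfied and unit — conflict.
Either choice for C ends in contradiction.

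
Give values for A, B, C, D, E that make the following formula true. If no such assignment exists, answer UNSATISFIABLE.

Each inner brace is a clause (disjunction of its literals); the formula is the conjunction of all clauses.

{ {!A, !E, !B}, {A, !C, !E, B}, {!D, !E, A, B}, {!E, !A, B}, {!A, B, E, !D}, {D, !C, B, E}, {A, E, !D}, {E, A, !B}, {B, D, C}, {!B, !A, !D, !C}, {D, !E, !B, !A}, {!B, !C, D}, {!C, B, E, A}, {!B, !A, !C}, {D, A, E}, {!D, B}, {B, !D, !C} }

A=true, B=true, C=false, D=false, E=false

Suppose D = false.
Suppose B = true.
The clause (!C) is unit, so C = false.
Suppose A = true.
The clause (!E) is unit, so E = false.
This assignment satisfies each clause.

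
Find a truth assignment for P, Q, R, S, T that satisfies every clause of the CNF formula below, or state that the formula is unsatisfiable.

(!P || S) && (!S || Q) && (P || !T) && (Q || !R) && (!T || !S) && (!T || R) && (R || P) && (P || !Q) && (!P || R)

P: true, Q: true, R: true, S: true, T: false

Branch on P: set P = true.
The clause (S) is unit, so S = true.
The clause (Q) is unit, so Q = true.
The clause (!T) is unit, so T = false.
The clause (R) is unit, so R = true.
Every clause now holds.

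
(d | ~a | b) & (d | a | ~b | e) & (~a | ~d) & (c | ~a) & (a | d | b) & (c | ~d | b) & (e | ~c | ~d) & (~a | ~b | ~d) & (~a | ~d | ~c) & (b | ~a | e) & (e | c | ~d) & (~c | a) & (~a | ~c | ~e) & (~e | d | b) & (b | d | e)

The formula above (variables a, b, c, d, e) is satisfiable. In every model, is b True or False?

True

Suppose b = 0.
Case d = 1:
(~a) alone gives a = 0.
(c) alone gives c = 1.
Now (~c) is unsatisfied and unit — conflict.
Backtrack on d: now try d = 0.
(~a) alone gives a = 0.
Now (a) is unsatisfied and unit — conflict.
Neither d = 1 nor d = 0 works.
So every satisfying assignment has b = True.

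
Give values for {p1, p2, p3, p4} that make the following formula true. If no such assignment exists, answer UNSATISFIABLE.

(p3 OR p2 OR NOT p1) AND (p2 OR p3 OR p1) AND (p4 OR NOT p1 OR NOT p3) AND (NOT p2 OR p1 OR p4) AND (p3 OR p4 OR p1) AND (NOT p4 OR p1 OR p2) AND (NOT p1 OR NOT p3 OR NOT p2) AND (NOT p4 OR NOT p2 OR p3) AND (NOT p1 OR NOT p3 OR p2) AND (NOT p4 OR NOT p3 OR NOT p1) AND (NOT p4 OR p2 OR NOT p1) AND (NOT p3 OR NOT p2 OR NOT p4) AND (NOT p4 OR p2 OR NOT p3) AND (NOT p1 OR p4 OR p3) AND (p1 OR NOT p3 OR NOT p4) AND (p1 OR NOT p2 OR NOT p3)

p1: false; p2: false; p3: true; p4: false

Branch on p3: set p3 = true.
Branch on p4: set p4 = false.
From the singleton clause (NOT p1), p1 = false.
From the singleton clause (NOT p2), p2 = false.
All clauses are satisfied.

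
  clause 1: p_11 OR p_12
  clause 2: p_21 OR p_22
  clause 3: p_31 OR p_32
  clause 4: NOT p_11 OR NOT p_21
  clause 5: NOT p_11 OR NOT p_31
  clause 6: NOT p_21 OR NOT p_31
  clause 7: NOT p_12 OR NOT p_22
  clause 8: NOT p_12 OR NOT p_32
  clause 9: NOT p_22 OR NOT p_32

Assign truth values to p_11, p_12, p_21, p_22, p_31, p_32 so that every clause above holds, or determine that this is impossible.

Branch on p_11: set p_11 = true.
From the singleton clause (NOT p_21), p_21 = false.
From the singleton clause (p_22), p_22 = true.
From the singleton clause (NOT p_31), p_31 = false.
From the singleton clause (p_32), p_32 = true.
But (NOT p_32) is also a unit clause — contradiction.
Undo p_11 and try p_11 = false.
From the singleton clause (p_12), p_12 = true.
From the singleton clause (NOT p_22), p_22 = false.
From the singleton clause (p_21), p_21 = true.
From the singleton clause (NOT p_31), p_31 = false.
From the singleton clause (p_32), p_32 = true.
But (NOT p_32) is also a unit clause — contradiction.
Neither p_11 = true nor p_11 = false works.

UNSATISFIABLE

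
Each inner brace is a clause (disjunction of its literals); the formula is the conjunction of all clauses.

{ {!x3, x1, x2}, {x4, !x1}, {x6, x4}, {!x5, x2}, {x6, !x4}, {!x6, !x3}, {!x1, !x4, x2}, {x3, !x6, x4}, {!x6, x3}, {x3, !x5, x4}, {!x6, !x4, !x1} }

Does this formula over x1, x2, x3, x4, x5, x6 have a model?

Case x4 = true:
Unit clause (x6) forces x6 = true.
Unit clause (!x3) forces x3 = false.
That conflicts with the unit clause (x3).
Undo x4 and try x4 = false.
Unit clause (!x1) forces x1 = false.
Unit clause (x6) forces x6 = true.
Unit clause (!x3) forces x3 = false.
That conflicts with the unit clause (x3).
Both values of x4 lead to a conflict.
No assignment satisfies every clause.

No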